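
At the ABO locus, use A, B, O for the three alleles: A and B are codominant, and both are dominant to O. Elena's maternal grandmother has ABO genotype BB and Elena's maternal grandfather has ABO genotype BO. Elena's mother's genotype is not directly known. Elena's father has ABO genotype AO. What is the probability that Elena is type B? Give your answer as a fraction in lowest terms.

Elena's mother's ABO genotype from BB × BO: 1/2 BB, 1/2 BO.
Crossing each possibility with the father AO and summing P(type B): 1/2·1/2 + 1/2·1/4 = 3/8.

3/8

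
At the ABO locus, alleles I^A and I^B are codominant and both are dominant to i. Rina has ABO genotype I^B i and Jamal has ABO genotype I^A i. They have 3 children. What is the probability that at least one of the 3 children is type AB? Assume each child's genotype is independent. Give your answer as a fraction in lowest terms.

ABO cross I^B i × I^A i → 1/4 O, 1/4 A, 1/4 B, 1/4 AB.
So P(type AB) = 1/4 per child.
P(none) = (3/4)^3 = 27/64; P(at least one) = 1 − 27/64 = 37/64.

37/64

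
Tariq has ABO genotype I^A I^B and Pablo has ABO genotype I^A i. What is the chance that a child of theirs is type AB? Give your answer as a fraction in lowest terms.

1/4

ABO cross I^A I^B × I^A i → offspring phenotypes: 1/2 A, 1/4 B, 1/4 AB.
So P(type AB) = 1/4.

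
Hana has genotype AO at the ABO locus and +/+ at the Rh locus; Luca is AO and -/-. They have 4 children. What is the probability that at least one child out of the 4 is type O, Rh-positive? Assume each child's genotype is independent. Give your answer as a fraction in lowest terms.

ABO cross AO × AO → 1/4 O, 3/4 A.
Rh cross +/+ × -/- → 1 Rh+; so P(type O, Rh-positive) = 1/4 × 1 = 1/4 per child.
P(none) = (3/4)^4 = 81/256; P(at least one) = 1 − 81/256 = 175/256.

175/256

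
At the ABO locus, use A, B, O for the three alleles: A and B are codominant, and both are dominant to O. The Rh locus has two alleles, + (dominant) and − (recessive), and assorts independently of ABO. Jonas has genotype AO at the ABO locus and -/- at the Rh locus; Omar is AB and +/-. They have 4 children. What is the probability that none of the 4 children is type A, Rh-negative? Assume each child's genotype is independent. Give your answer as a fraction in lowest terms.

81/256

ABO cross AO × AB → 1/2 A, 1/4 B, 1/4 AB.
Rh cross -/- × +/- → 1/2 Rh+, 1/2 Rh-; so P(type A, Rh-negative) = 1/2 × 1/2 = 1/4 per child.
P(not type A, Rh-negative) = 3/4 for one child; (3/4)^4 = 81/256.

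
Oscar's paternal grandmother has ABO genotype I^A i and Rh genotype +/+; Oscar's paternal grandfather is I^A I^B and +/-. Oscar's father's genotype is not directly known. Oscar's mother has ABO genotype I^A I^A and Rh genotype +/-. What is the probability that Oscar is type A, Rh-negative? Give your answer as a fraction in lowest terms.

Oscar's father's ABO genotype from I^A i × I^A I^B: 1/4 I^A I^A, 1/4 I^A I^B, 1/4 I^A i, 1/4 I^B i.
Crossing each possibility with the mother I^A I^A and summing P(type A): 1/4·1 + 1/4·1/2 + 1/4·1 + 1/4·1/2 = 3/4.
Similarly for Rh via the father's Rh distribution: P(Rh-) = 1/8.
Independent loci: 3/4 × 1/8 = 3/32.

3/32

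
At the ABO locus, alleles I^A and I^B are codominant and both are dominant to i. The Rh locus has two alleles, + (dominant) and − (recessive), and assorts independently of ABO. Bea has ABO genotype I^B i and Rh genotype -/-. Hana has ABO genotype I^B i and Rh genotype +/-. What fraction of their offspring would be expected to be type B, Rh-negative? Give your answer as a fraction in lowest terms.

ABO cross I^B i × I^B i → offspring phenotypes: 1/4 O, 3/4 B.
Rh cross -/- × +/- → 1/2 Rh+, 1/2 Rh-.
Independent loci: P(type B, Rh-negative) = 3/4 × 1/2 = 3/8.

3/8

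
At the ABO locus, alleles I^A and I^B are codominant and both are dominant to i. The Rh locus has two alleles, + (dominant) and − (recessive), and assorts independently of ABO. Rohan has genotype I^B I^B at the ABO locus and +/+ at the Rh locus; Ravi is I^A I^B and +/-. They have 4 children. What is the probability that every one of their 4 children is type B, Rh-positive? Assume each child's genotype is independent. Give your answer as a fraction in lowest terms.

1/16

ABO cross I^B I^B × I^A I^B → 1/2 B, 1/2 AB.
Rh cross +/+ × +/- → 1 Rh+; so P(type B, Rh-positive) = 1/2 × 1 = 1/2 per child.
All 4 independent: (1/2)^4 = 1/16.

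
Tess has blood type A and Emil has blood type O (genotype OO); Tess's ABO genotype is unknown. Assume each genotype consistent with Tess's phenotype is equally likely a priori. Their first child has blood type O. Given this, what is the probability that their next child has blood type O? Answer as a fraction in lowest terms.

1/2

Possible genotypes: Tess ∈ {AA, AO}; Emil ∈ {OO}.
Weight each parental genotype pair by prior × P(type-O child):
  AO × OO: posterior weight 1; P(next child type O) = 1/2.
Weighted sum = 1/2.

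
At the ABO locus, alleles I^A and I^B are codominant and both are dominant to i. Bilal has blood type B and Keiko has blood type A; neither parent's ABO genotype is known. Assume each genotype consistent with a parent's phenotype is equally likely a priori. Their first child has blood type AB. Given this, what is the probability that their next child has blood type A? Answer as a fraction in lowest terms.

Possible genotypes: Bilal ∈ {I^B I^B, I^B i}; Keiko ∈ {I^A I^A, I^A i}.
Weight each parental genotype pair by prior × P(type-AB child):
  I^B I^B × I^A I^A: posterior weight 4/9; P(next child type A) = 0.
  I^B I^B × I^A i: posterior weight 2/9; P(next child type A) = 0.
  I^B i × I^A I^A: posterior weight 2/9; P(next child type A) = 1/2.
  I^B i × I^A i: posterior weight 1/9; P(next child type A) = 1/4.
Weighted sum = 5/36.

5/36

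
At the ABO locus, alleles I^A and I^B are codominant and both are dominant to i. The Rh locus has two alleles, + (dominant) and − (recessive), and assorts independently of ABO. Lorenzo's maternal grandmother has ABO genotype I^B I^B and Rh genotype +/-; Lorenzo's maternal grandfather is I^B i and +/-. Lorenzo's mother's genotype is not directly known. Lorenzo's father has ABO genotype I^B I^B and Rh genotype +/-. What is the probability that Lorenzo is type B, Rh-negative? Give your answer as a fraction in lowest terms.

1/4

Lorenzo's mother's ABO genotype from I^B I^B × I^B i: 1/2 I^B I^B, 1/2 I^B i.
Crossing each possibility with the father I^B I^B and summing P(type B): 1/2·1 + 1/2·1 = 1.
Similarly for Rh via the mother's Rh distribution: P(Rh-) = 1/4.
Independent loci: 1 × 1/4 = 1/4.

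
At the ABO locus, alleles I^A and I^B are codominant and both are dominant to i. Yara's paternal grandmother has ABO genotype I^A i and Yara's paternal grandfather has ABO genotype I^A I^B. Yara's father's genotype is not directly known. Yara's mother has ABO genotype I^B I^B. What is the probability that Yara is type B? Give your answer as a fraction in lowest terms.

Yara's father's ABO genotype from I^A i × I^A I^B: 1/4 I^A I^A, 1/4 I^A I^B, 1/4 I^A i, 1/4 I^B i.
Crossing each possibility with the mother I^B I^B and summing P(type B): 1/4·0 + 1/4·1/2 + 1/4·1/2 + 1/4·1 = 1/2.

1/2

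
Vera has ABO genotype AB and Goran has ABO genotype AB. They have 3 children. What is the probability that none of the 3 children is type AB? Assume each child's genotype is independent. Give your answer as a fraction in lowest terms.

1/8

ABO cross AB × AB → 1/4 A, 1/4 B, 1/2 AB.
So P(type AB) = 1/2 per child.
P(not type AB) = 1/2 for one child; (1/2)^3 = 1/8.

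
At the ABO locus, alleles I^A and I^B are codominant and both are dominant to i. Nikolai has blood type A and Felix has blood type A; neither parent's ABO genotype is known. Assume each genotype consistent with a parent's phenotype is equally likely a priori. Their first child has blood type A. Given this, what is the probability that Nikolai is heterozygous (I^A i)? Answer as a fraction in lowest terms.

7/15

Possible genotypes: Nikolai ∈ {I^A I^A, I^A i}; Felix ∈ {I^A I^A, I^A i}.
Weight each parental genotype pair by prior × P(type-A child):
  I^A I^A × I^A I^A: posterior weight 4/15.
  I^A I^A × I^A i: posterior weight 4/15.
  I^A i × I^A I^A: posterior weight 4/15.
  I^A i × I^A i: posterior weight 1/5.
Sum the posterior weight over pairs where Nikolai is I^A i: 7/15.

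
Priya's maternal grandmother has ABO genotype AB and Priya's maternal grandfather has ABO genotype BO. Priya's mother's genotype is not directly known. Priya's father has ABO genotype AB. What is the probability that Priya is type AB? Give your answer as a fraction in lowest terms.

Priya's mother's ABO genotype from AB × BO: 1/4 AB, 1/4 AO, 1/4 BB, 1/4 BO.
Crossing each possibility with the father AB and summing P(type AB): 1/4·1/2 + 1/4·1/4 + 1/4·1/2 + 1/4·1/4 = 3/8.

3/8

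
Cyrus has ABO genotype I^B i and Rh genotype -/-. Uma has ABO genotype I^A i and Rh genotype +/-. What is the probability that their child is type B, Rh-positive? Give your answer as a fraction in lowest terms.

1/8

ABO cross I^B i × I^A i → offspring phenotypes: 1/4 O, 1/4 A, 1/4 B, 1/4 AB.
Rh cross -/- × +/- → 1/2 Rh+, 1/2 Rh-.
Independent loci: P(type B, Rh-positive) = 1/4 × 1/2 = 1/8.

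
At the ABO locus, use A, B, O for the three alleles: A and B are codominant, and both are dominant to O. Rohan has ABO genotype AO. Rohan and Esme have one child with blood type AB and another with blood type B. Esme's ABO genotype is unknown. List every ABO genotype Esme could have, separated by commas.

AB, BB, BO

For each candidate genotype of Esme, check whether crossing it with AO can produce every observed child phenotype.
  AA → possible child types {A} ✗
  AB → possible child types {A, B, AB} ✓
  AO → possible child types {O, A} ✗
  BB → possible child types {B, AB} ✓
  BO → possible child types {O, A, B, AB} ✓
  OO → possible child types {O, A} ✗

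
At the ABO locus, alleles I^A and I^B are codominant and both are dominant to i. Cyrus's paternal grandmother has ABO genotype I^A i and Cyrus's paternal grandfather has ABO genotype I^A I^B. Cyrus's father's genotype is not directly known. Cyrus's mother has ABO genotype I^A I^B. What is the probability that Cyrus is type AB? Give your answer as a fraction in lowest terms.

Cyrus's father's ABO genotype from I^A i × I^A I^B: 1/4 I^A I^A, 1/4 I^A I^B, 1/4 I^A i, 1/4 I^B i.
Crossing each possibility with the mother I^A I^B and summing P(type AB): 1/4·1/2 + 1/4·1/2 + 1/4·1/4 + 1/4·1/4 = 3/8.

3/8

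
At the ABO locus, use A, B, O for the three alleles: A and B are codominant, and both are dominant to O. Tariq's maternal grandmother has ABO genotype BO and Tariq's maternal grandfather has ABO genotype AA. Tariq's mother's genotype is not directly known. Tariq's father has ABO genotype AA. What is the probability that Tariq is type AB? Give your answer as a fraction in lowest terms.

Tariq's mother's ABO genotype from BO × AA: 1/2 AB, 1/2 AO.
Crossing each possibility with the father AA and summing P(type AB): 1/2·1/2 + 1/2·0 = 1/4.

1/4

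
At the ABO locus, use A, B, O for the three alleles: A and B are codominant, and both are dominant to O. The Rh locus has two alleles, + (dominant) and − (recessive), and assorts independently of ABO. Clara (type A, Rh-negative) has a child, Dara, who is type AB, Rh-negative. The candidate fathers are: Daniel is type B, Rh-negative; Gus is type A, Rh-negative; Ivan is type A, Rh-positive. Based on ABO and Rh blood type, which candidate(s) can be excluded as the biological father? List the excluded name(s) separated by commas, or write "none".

A candidate is excluded only if no genotype consistent with his phenotype could produce a type AB, Rh-negative child with a type A, Rh-negative mother.
Gus (type A, Rh-): no genotype consistent with that phenotype can produce a type-AB Rh- child with a type-A mother.
Ivan (type A, Rh+): no genotype consistent with that phenotype can produce a type-AB Rh- child with a type-A mother.

Gus, Ivan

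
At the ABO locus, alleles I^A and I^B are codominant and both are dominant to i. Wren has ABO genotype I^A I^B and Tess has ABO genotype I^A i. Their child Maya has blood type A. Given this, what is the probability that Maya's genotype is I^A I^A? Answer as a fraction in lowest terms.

1/2

Cross I^A I^B × I^A i → 1/4 I^A I^A, 1/4 I^A I^B, 1/4 I^A i, 1/4 I^B i.
Type-A genotypes among offspring: I^A I^A (1/4), I^A i (1/4); total 1/2.
P(I^A I^A | type A) = (1/4) / (1/2) = 1/2.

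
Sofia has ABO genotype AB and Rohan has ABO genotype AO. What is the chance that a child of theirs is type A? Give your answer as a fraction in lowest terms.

ABO cross AB × AO → offspring phenotypes: 1/2 A, 1/4 B, 1/4 AB.
So P(type A) = 1/2.

1/2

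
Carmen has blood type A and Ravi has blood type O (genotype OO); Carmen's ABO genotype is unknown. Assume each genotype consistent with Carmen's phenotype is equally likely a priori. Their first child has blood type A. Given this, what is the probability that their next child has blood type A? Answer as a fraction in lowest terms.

Possible genotypes: Carmen ∈ {AA, AO}; Ravi ∈ {OO}.
Weight each parental genotype pair by prior × P(type-A child):
  AA × OO: posterior weight 2/3; P(next child type A) = 1.
  AO × OO: posterior weight 1/3; P(next child type A) = 1/2.
Weighted sum = 5/6.

5/6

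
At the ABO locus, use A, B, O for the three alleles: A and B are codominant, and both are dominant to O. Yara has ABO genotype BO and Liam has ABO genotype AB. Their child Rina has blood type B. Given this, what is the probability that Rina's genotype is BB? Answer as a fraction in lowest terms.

Cross BO × AB → 1/4 AB, 1/4 AO, 1/4 BB, 1/4 BO.
Type-B genotypes among offspring: BB (1/4), BO (1/4); total 1/2.
P(BB | type B) = (1/4) / (1/2) = 1/2.

1/2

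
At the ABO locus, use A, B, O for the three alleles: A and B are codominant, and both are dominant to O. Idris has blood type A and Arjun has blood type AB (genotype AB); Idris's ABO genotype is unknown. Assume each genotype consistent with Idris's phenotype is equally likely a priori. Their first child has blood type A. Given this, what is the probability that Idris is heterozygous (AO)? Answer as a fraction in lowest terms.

1/2

Possible genotypes: Idris ∈ {AA, AO}; Arjun ∈ {AB}.
Weight each parental genotype pair by prior × P(type-A child):
  AA × AB: posterior weight 1/2.
  AO × AB: posterior weight 1/2.
Sum the posterior weight over pairs where Idris is AO: 1/2.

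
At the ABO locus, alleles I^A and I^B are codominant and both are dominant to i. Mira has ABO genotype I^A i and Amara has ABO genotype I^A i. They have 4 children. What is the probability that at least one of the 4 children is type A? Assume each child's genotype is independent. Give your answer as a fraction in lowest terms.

255/256

ABO cross I^A i × I^A i → 1/4 O, 3/4 A.
So P(type A) = 3/4 per child.
P(none) = (1/4)^4 = 1/256; P(at least one) = 1 − 1/256 = 255/256.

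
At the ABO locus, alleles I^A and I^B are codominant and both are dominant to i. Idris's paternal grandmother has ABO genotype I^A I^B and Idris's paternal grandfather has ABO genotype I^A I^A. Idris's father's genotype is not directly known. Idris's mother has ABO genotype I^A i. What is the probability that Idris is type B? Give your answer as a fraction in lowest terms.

Idris's father's ABO genotype from I^A I^B × I^A I^A: 1/2 I^A I^A, 1/2 I^A I^B.
Crossing each possibility with the mother I^A i and summing P(type B): 1/2·0 + 1/2·1/4 = 1/8.

1/8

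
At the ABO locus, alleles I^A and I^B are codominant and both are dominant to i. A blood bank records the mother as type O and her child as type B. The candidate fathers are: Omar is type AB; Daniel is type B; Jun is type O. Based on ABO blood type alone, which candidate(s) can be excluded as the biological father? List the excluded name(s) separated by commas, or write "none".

A candidate is excluded only if no genotype consistent with his phenotype could produce a type B child with a type O mother.
Jun (type O): no genotype consistent with that phenotype can produce a type-B child with a type-O mother.

Jun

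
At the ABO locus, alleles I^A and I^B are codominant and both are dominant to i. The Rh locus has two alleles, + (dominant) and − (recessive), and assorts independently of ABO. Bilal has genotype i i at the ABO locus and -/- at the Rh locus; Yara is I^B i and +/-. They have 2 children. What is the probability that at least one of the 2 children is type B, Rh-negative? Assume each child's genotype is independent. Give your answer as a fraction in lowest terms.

7/16

ABO cross i i × I^B i → 1/2 O, 1/2 B.
Rh cross -/- × +/- → 1/2 Rh+, 1/2 Rh-; so P(type B, Rh-negative) = 1/2 × 1/2 = 1/4 per child.
P(none) = (3/4)^2 = 9/16; P(at least one) = 1 − 9/16 = 7/16.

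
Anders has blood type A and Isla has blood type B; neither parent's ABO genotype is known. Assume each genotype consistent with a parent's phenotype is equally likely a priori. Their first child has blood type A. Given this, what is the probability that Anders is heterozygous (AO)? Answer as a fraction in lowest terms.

Possible genotypes: Anders ∈ {AA, AO}; Isla ∈ {BB, BO}.
Weight each parental genotype pair by prior × P(type-A child):
  AA × BO: posterior weight 2/3.
  AO × BO: posterior weight 1/3.
Sum the posterior weight over pairs where Anders is AO: 1/3.

1/3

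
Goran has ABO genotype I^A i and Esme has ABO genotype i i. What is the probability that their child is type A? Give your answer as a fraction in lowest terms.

ABO cross I^A i × i i → offspring phenotypes: 1/2 O, 1/2 A.
So P(type A) = 1/2.

1/2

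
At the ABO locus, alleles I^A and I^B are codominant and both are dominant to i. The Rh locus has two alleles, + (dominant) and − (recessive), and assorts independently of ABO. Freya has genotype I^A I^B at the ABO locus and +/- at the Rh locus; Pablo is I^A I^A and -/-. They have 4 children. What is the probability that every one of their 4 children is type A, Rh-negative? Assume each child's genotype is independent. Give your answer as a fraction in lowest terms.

ABO cross I^A I^B × I^A I^A → 1/2 A, 1/2 AB.
Rh cross +/- × -/- → 1/2 Rh+, 1/2 Rh-; so P(type A, Rh-negative) = 1/2 × 1/2 = 1/4 per child.
All 4 independent: (1/4)^4 = 1/256.

1/256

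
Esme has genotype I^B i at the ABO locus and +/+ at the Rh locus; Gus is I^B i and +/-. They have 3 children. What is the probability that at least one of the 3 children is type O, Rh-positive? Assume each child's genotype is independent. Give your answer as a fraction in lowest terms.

ABO cross I^B i × I^B i → 1/4 O, 3/4 B.
Rh cross +/+ × +/- → 1 Rh+; so P(type O, Rh-positive) = 1/4 × 1 = 1/4 per child.
P(none) = (3/4)^3 = 27/64; P(at least one) = 1 − 27/64 = 37/64.

37/64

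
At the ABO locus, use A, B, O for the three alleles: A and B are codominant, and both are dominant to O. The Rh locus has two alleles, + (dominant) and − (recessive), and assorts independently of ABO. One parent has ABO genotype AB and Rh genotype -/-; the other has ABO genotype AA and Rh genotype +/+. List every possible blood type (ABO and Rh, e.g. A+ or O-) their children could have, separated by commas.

Gametes from AB × AA give offspring ABO genotypes AA, AB, i.e. phenotypes A, AB.
Rh cross -/- × +/+ → phenotypes Rh+.
Combining independently: A+, AB+.

A+, AB+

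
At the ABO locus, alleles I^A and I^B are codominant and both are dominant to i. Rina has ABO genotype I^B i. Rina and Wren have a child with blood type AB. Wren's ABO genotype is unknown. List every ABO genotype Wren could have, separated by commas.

For each candidate genotype of Wren, check whether crossing it with I^B i can produce every observed child phenotype.
  I^A I^A → possible child types {A, AB} ✓
  I^A I^B → possible child types {A, B, AB} ✓
  I^A i → possible child types {O, A, B, AB} ✓
  I^B I^B → possible child types {B} ✗
  I^B i → possible child types {O, B} ✗
  i i → possible child types {O, B} ✗

I^A I^A, I^A I^B, I^A i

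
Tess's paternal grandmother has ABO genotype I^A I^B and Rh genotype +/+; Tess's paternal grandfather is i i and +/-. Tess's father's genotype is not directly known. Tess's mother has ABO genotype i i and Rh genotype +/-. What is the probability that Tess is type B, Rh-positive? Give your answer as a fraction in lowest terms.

Tess's father's ABO genotype from I^A I^B × i i: 1/2 I^A i, 1/2 I^B i.
Crossing each possibility with the mother i i and summing P(type B): 1/2·0 + 1/2·1/2 = 1/4.
Similarly for Rh via the father's Rh distribution: P(Rh+) = 7/8.
Independent loci: 1/4 × 7/8 = 7/32.

7/32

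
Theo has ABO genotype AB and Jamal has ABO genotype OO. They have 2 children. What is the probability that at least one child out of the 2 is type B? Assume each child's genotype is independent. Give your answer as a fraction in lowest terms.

3/4

ABO cross AB × OO → 1/2 A, 1/2 B.
So P(type B) = 1/2 per child.
P(none) = (1/2)^2 = 1/4; P(at least one) = 1 − 1/4 = 3/4.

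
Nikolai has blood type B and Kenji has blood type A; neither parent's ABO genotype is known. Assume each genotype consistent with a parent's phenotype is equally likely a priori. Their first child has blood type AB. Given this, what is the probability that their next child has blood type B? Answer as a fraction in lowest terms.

5/36

Possible genotypes: Nikolai ∈ {I^B I^B, I^B i}; Kenji ∈ {I^A I^A, I^A i}.
Weight each parental genotype pair by prior × P(type-AB child):
  I^B I^B × I^A I^A: posterior weight 4/9; P(next child type B) = 0.
  I^B I^B × I^A i: posterior weight 2/9; P(next child type B) = 1/2.
  I^B i × I^A I^A: posterior weight 2/9; P(next child type B) = 0.
  I^B i × I^A i: posterior weight 1/9; P(next child type B) = 1/4.
Weighted sum = 5/36.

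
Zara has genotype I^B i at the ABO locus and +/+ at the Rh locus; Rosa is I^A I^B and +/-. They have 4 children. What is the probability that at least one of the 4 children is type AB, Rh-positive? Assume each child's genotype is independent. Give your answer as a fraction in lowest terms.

175/256

ABO cross I^B i × I^A I^B → 1/4 A, 1/2 B, 1/4 AB.
Rh cross +/+ × +/- → 1 Rh+; so P(type AB, Rh-positive) = 1/4 × 1 = 1/4 per child.
P(none) = (3/4)^4 = 81/256; P(at least one) = 1 − 81/256 = 175/256.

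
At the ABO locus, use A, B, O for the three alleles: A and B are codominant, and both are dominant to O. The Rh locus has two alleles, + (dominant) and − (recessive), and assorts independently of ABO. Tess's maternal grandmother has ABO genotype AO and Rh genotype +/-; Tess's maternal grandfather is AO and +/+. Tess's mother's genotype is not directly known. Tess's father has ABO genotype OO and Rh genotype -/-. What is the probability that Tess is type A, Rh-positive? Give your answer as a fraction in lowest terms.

Tess's mother's ABO genotype from AO × AO: 1/4 AA, 1/2 AO, 1/4 OO.
Crossing each possibility with the father OO and summing P(type A): 1/4·1 + 1/2·1/2 + 1/4·0 = 1/2.
Similarly for Rh via the mother's Rh distribution: P(Rh+) = 3/4.
Independent loci: 1/2 × 3/4 = 3/8.

3/8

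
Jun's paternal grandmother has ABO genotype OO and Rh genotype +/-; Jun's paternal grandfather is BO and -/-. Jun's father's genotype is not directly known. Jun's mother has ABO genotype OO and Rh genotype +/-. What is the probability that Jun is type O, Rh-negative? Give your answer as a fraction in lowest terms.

9/32

Jun's father's ABO genotype from OO × BO: 1/2 BO, 1/2 OO.
Crossing each possibility with the mother OO and summing P(type O): 1/2·1/2 + 1/2·1 = 3/4.
Similarly for Rh via the father's Rh distribution: P(Rh-) = 3/8.
Independent loci: 3/4 × 3/8 = 9/32.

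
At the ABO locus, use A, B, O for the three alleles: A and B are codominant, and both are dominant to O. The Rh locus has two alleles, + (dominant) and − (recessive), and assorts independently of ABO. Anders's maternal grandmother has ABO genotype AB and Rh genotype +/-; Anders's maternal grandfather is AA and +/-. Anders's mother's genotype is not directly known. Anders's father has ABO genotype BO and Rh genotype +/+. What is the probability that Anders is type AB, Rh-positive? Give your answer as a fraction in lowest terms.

Anders's mother's ABO genotype from AB × AA: 1/2 AA, 1/2 AB.
Crossing each possibility with the father BO and summing P(type AB): 1/2·1/2 + 1/2·1/4 = 3/8.
Similarly for Rh via the mother's Rh distribution: P(Rh+) = 1.
Independent loci: 3/8 × 1 = 3/8.

3/8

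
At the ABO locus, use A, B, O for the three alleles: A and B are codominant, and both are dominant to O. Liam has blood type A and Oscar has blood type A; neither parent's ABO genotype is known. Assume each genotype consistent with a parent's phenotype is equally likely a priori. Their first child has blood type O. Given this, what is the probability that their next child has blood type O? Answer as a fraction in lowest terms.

1/4

Possible genotypes: Liam ∈ {AA, AO}; Oscar ∈ {AA, AO}.
Weight each parental genotype pair by prior × P(type-O child):
  AO × AO: posterior weight 1; P(next child type O) = 1/4.
Weighted sum = 1/4.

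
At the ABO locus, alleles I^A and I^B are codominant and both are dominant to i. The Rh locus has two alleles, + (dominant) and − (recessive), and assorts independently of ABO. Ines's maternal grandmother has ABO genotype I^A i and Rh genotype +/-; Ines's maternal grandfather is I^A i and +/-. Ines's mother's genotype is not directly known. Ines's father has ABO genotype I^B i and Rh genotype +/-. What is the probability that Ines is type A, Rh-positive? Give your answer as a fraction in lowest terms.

Ines's mother's ABO genotype from I^A i × I^A i: 1/4 I^A I^A, 1/2 I^A i, 1/4 i i.
Crossing each possibility with the father I^B i and summing P(type A): 1/4·1/2 + 1/2·1/4 + 1/4·0 = 1/4.
Similarly for Rh via the mother's Rh distribution: P(Rh+) = 3/4.
Independent loci: 1/4 × 3/4 = 3/16.

3/16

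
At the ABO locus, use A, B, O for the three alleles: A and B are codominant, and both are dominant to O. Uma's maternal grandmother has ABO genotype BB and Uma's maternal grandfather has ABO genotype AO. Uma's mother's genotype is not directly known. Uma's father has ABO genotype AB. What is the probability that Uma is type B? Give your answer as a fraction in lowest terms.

Uma's mother's ABO genotype from BB × AO: 1/2 AB, 1/2 BO.
Crossing each possibility with the father AB and summing P(type B): 1/2·1/4 + 1/2·1/2 = 3/8.

3/8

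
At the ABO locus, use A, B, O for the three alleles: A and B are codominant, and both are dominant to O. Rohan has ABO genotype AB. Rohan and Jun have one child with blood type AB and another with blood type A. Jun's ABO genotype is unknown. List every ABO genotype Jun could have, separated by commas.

AA, AB, AO, BO

For each candidate genotype of Jun, check whether crossing it with AB can produce every observed child phenotype.
  AA → possible child types {A, AB} ✓
  AB → possible child types {A, B, AB} ✓
  AO → possible child types {A, B, AB} ✓
  BB → possible child types {B, AB} ✗
  BO → possible child types {A, B, AB} ✓
  OO → possible child types {A, B} ✗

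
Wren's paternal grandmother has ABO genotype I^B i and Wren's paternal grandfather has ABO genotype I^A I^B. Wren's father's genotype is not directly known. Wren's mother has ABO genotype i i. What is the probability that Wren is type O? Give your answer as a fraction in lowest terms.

1/4

Wren's father's ABO genotype from I^B i × I^A I^B: 1/4 I^A I^B, 1/4 I^A i, 1/4 I^B I^B, 1/4 I^B i.
Crossing each possibility with the mother i i and summing P(type O): 1/4·0 + 1/4·1/2 + 1/4·0 + 1/4·1/2 = 1/4.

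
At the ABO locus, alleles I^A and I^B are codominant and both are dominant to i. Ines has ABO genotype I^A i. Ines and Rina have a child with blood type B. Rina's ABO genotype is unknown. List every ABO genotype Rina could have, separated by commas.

I^A I^B, I^B I^B, I^B i

For each candidate genotype of Rina, check whether crossing it with I^A i can produce every observed child phenotype.
  I^A I^A → possible child types {A} ✗
  I^A I^B → possible child types {A, B, AB} ✓
  I^A i → possible child types {O, A} ✗
  I^B I^B → possible child types {B, AB} ✓
  I^B i → possible child types {O, A, B, AB} ✓
  i i → possible child types {O, A} ✗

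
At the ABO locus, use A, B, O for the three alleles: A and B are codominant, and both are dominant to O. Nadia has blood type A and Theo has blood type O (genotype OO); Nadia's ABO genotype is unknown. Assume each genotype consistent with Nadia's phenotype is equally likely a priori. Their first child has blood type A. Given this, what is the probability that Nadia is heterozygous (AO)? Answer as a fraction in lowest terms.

Possible genotypes: Nadia ∈ {AA, AO}; Theo ∈ {OO}.
Weight each parental genotype pair by prior × P(type-A child):
  AA × OO: posterior weight 2/3.
  AO × OO: posterior weight 1/3.
Sum the posterior weight over pairs where Nadia is AO: 1/3.

1/3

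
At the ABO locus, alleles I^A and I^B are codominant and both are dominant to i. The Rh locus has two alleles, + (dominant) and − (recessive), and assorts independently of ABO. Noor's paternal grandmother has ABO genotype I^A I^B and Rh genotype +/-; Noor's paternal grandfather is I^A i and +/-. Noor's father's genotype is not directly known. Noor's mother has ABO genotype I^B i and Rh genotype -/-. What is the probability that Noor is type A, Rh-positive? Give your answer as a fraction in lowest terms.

1/8

Noor's father's ABO genotype from I^A I^B × I^A i: 1/4 I^A I^A, 1/4 I^A I^B, 1/4 I^A i, 1/4 I^B i.
Crossing each possibility with the mother I^B i and summing P(type A): 1/4·1/2 + 1/4·1/4 + 1/4·1/4 + 1/4·0 = 1/4.
Similarly for Rh via the father's Rh distribution: P(Rh+) = 1/2.
Independent loci: 1/4 × 1/2 = 1/8.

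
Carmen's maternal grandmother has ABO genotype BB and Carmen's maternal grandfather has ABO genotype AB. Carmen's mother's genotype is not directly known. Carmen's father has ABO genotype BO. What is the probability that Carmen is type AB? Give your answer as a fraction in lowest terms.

1/8

Carmen's mother's ABO genotype from BB × AB: 1/2 AB, 1/2 BB.
Crossing each possibility with the father BO and summing P(type AB): 1/2·1/4 + 1/2·0 = 1/8.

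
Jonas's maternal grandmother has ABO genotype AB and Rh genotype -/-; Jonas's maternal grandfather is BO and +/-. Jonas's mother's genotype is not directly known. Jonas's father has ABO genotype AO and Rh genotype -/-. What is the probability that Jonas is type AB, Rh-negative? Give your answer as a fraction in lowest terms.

Jonas's mother's ABO genotype from AB × BO: 1/4 AB, 1/4 AO, 1/4 BB, 1/4 BO.
Crossing each possibility with the father AO and summing P(type AB): 1/4·1/4 + 1/4·0 + 1/4·1/2 + 1/4·1/4 = 1/4.
Similarly for Rh via the mother's Rh distribution: P(Rh-) = 3/4.
Independent loci: 1/4 × 3/4 = 3/16.

3/16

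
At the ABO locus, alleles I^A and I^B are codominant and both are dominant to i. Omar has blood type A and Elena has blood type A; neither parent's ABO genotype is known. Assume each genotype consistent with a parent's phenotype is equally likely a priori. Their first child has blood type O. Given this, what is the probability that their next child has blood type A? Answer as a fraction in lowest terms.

Possible genotypes: Omar ∈ {I^A I^A, I^A i}; Elena ∈ {I^A I^A, I^A i}.
Weight each parental genotype pair by prior × P(type-O child):
  I^A i × I^A i: posterior weight 1; P(next child type A) = 3/4.
Weighted sum = 3/4.

3/4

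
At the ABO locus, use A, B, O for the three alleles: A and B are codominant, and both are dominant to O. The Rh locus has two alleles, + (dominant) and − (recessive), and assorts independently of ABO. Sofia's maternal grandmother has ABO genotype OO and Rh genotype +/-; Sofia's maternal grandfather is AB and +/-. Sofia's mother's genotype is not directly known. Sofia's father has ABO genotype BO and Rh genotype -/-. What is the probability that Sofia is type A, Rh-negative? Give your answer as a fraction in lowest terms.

1/16

Sofia's mother's ABO genotype from OO × AB: 1/2 AO, 1/2 BO.
Crossing each possibility with the father BO and summing P(type A): 1/2·1/4 + 1/2·0 = 1/8.
Similarly for Rh via the mother's Rh distribution: P(Rh-) = 1/2.
Independent loci: 1/8 × 1/2 = 1/16.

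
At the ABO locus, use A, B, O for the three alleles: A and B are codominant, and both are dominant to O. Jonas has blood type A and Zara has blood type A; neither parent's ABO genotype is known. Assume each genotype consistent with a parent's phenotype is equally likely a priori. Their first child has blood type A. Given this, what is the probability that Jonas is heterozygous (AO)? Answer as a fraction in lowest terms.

Possible genotypes: Jonas ∈ {AA, AO}; Zara ∈ {AA, AO}.
Weight each parental genotype pair by prior × P(type-A child):
  AA × AA: posterior weight 4/15.
  AA × AO: posterior weight 4/15.
  AO × AA: posterior weight 4/15.
  AO × AO: posterior weight 1/5.
Sum the posterior weight over pairs where Jonas is AO: 7/15.

7/15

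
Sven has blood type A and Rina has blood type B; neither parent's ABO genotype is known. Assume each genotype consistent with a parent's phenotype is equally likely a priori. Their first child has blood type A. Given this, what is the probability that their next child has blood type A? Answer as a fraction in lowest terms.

5/12

Possible genotypes: Sven ∈ {I^A I^A, I^A i}; Rina ∈ {I^B I^B, I^B i}.
Weight each parental genotype pair by prior × P(type-A child):
  I^A I^A × I^B i: posterior weight 2/3; P(next child type A) = 1/2.
  I^A i × I^B i: posterior weight 1/3; P(next child type A) = 1/4.
Weighted sum = 5/12.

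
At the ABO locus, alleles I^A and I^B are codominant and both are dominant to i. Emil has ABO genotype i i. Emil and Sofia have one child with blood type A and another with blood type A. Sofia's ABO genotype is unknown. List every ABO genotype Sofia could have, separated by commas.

I^A I^A, I^A I^B, I^A i

For each candidate genotype of Sofia, check whether crossing it with i i can produce every observed child phenotype.
  I^A I^A → possible child types {A} ✓
  I^A I^B → possible child types {A, B} ✓
  I^A i → possible child types {O, A} ✓
  I^B I^B → possible child types {B} ✗
  I^B i → possible child types {O, B} ✗
  i i → possible child types {O} ✗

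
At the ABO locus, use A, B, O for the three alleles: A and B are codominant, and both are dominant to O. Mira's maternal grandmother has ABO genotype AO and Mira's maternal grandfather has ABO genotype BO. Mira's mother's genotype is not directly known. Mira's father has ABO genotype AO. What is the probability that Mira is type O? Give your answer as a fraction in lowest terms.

1/4

Mira's mother's ABO genotype from AO × BO: 1/4 AB, 1/4 AO, 1/4 BO, 1/4 OO.
Crossing each possibility with the father AO and summing P(type O): 1/4·0 + 1/4·1/4 + 1/4·1/4 + 1/4·1/2 = 1/4.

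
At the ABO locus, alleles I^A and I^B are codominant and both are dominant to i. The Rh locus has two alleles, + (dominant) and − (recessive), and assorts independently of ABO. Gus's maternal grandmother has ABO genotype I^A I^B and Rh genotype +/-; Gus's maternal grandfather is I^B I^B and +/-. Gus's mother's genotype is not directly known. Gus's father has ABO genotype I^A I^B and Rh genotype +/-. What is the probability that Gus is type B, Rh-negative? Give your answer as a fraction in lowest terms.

3/32

Gus's mother's ABO genotype from I^A I^B × I^B I^B: 1/2 I^A I^B, 1/2 I^B I^B.
Crossing each possibility with the father I^A I^B and summing P(type B): 1/2·1/4 + 1/2·1/2 = 3/8.
Similarly for Rh via the mother's Rh distribution: P(Rh-) = 1/4.
Independent loci: 3/8 × 1/4 = 3/32.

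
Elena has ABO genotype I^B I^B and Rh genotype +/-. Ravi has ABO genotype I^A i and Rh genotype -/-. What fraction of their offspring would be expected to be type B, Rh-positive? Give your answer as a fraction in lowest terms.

ABO cross I^B I^B × I^A i → offspring phenotypes: 1/2 B, 1/2 AB.
Rh cross +/- × -/- → 1/2 Rh+, 1/2 Rh-.
Independent loci: P(type B, Rh-positive) = 1/2 × 1/2 = 1/4.

1/4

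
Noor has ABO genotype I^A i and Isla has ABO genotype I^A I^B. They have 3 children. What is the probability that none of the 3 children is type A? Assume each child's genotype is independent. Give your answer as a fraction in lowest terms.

1/8

ABO cross I^A i × I^A I^B → 1/2 A, 1/4 B, 1/4 AB.
So P(type A) = 1/2 per child.
P(not type A) = 1/2 for one child; (1/2)^3 = 1/8.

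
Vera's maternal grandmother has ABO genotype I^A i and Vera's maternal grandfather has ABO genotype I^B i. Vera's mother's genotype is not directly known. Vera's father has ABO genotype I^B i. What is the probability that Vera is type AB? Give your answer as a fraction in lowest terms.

1/8

Vera's mother's ABO genotype from I^A i × I^B i: 1/4 I^A I^B, 1/4 I^A i, 1/4 I^B i, 1/4 i i.
Crossing each possibility with the father I^B i and summing P(type AB): 1/4·1/4 + 1/4·1/4 + 1/4·0 + 1/4·0 = 1/8.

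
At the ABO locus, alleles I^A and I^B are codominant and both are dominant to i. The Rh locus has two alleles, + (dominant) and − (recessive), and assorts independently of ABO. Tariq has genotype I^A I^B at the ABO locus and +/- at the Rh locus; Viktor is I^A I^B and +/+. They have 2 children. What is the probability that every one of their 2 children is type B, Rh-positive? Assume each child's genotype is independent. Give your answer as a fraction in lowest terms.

1/16

ABO cross I^A I^B × I^A I^B → 1/4 A, 1/4 B, 1/2 AB.
Rh cross +/- × +/+ → 1 Rh+; so P(type B, Rh-positive) = 1/4 × 1 = 1/4 per child.
All 2 independent: (1/4)^2 = 1/16.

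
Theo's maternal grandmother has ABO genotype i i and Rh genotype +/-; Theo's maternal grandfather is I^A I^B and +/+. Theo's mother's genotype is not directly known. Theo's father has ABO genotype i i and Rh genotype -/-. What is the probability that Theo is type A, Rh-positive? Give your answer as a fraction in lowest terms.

3/16

Theo's mother's ABO genotype from i i × I^A I^B: 1/2 I^A i, 1/2 I^B i.
Crossing each possibility with the father i i and summing P(type A): 1/2·1/2 + 1/2·0 = 1/4.
Similarly for Rh via the mother's Rh distribution: P(Rh+) = 3/4.
Independent loci: 1/4 × 3/4 = 3/16.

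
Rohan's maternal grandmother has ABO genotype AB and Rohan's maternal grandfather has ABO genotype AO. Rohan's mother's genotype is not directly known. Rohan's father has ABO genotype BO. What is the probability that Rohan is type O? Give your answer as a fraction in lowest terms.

1/8

Rohan's mother's ABO genotype from AB × AO: 1/4 AA, 1/4 AB, 1/4 AO, 1/4 BO.
Crossing each possibility with the father BO and summing P(type O): 1/4·0 + 1/4·0 + 1/4·1/4 + 1/4·1/4 = 1/8.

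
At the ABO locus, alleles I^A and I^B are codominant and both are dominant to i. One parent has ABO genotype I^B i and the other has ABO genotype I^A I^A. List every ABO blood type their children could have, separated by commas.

A, AB

Gametes from I^B i × I^A I^A give offspring ABO genotypes I^A I^B, I^A i, i.e. phenotypes A, AB.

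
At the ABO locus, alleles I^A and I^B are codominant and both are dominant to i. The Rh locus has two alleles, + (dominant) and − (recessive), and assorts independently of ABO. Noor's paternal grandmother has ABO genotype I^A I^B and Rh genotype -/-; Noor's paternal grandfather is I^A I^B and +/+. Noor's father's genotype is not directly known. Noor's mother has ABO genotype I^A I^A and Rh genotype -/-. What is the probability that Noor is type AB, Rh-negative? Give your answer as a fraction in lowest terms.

Noor's father's ABO genotype from I^A I^B × I^A I^B: 1/4 I^A I^A, 1/2 I^A I^B, 1/4 I^B I^B.
Crossing each possibility with the mother I^A I^A and summing P(type AB): 1/4·0 + 1/2·1/2 + 1/4·1 = 1/2.
Similarly for Rh via the father's Rh distribution: P(Rh-) = 1/2.
Independent loci: 1/2 × 1/2 = 1/4.

1/4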